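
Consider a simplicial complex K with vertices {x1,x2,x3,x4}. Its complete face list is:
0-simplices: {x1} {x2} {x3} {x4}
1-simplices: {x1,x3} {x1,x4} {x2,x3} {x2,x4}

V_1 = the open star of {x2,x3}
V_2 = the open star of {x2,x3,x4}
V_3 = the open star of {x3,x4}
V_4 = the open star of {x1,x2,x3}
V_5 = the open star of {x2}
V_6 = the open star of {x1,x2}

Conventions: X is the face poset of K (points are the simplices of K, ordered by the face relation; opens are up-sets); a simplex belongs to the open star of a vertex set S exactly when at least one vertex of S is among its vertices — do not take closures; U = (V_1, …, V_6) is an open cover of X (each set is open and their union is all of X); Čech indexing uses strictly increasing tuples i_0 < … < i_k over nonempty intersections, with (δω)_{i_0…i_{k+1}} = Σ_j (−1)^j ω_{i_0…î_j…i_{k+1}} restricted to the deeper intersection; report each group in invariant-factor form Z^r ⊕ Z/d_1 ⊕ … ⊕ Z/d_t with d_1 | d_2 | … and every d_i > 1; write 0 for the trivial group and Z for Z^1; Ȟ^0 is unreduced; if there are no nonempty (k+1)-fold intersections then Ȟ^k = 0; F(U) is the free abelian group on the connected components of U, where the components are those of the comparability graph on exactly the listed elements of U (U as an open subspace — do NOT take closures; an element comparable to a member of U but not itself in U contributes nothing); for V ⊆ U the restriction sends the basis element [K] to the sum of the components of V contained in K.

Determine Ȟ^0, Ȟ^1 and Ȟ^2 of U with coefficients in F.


Ȟ^0 = Z,  Ȟ^1 = Z,  Ȟ^2 = 0

nerve of the cover:
  V1={{x2},{x3},{x1,x3},{x2,x3},{x2,x4}} V2={{x2},{x3},{x4},{x1,x3},{x1,x4},{x2,x3},{x2,x4}} V3={{x3},{x4},{x1,x3},{x1,x4},{x2,x3},{x2,x4}} V4={{x1},{x2},{x3},{x1,x3},{x1,x4},{x2,x3},{x2,x4}} V5={{x2},{x2,x3},{x2,x4}} V6={{x1},{x2},{x1,x3},{x1,x4},{x2,x3},{x2,x4}}
  V12={{x2},{x3},{x1,x3},{x2,x3},{x2,x4}} V13={{x3},{x1,x3},{x2,x3},{x2,x4}} V14={{x2},{x3},{x1,x3},{x2,x3},{x2,x4}} V15={{x2},{x2,x3},{x2,x4}} V16={{x2},{x1,x3},{x2,x3},{x2,x4}} V23={{x3},{x4},{x1,x3},{x1,x4},{x2,x3},{x2,x4}} V24={{x2},{x3},{x1,x3},{x1,x4},{x2,x3},{x2,x4}} V25={{x2},{x2,x3},{x2,x4}} V26={{x2},{x1,x3},{x1,x4},{x2,x3},{x2,x4}} V34={{x3},{x1,x3},{x1,x4},{x2,x3},{x2,x4}} V35={{x2,x3},{x2,x4}} V36={{x1,x3},{x1,x4},{x2,x3},{x2,x4}} V45={{x2},{x2,x3},{x2,x4}} V46={{x1},{x2},{x1,x3},{x1,x4},{x2,x3},{x2,x4}} V56={{x2},{x2,x3},{x2,x4}}
  V123={{x3},{x1,x3},{x2,x3},{x2,x4}} V124={{x2},{x3},{x1,x3},{x2,x3},{x2,x4}} V125={{x2},{x2,x3},{x2,x4}} V126={{x2},{x1,x3},{x2,x3},{x2,x4}} V134={{x3},{x1,x3},{x2,x3},{x2,x4}} V135={{x2,x3},{x2,x4}} V136={{x1,x3},{x2,x3},{x2,x4}} V145={{x2},{x2,x3},{x2,x4}} V146={{x2},{x1,x3},{x2,x3},{x2,x4}} V156={{x2},{x2,x3},{x2,x4}} V234={{x3},{x1,x3},{x1,x4},{x2,x3},{x2,x4}} V235={{x2,x3},{x2,x4}} V236={{x1,x3},{x1,x4},{x2,x3},{x2,x4}} V245={{x2},{x2,x3},{x2,x4}} V246={{x2},{x1,x3},{x1,x4},{x2,x3},{x2,x4}} V256={{x2},{x2,x3},{x2,x4}} V345={{x2,x3},{x2,x4}} V346={{x1,x3},{x1,x4},{x2,x3},{x2,x4}} V356={{x2,x3},{x2,x4}} V456={{x2},{x2,x3},{x2,x4}}
  V1234={{x3},{x1,x3},{x2,x3},{x2,x4}} V1235={{x2,x3},{x2,x4}} V1236={{x1,x3},{x2,x3},{x2,x4}} V1245={{x2},{x2,x3},{x2,x4}} V1246={{x2},{x1,x3},{x2,x3},{x2,x4}} V1256={{x2},{x2,x3},{x2,x4}} V1345={{x2,x3},{x2,x4}} V1346={{x1,x3},{x2,x3},{x2,x4}} V1356={{x2,x3},{x2,x4}} V1456={{x2},{x2,x3},{x2,x4}} V2345={{x2,x3},{x2,x4}} V2346={{x1,x3},{x1,x4},{x2,x3},{x2,x4}} V2356={{x2,x3},{x2,x4}} V2456={{x2},{x2,x3},{x2,x4}} V3456={{x2,x3},{x2,x4}}
  V12345={{x2,x3},{x2,x4}} V12346={{x1,x3},{x2,x3},{x2,x4}} V12356={{x2,x3},{x2,x4}} V12456={{x2},{x2,x3},{x2,x4}} V13456={{x2,x3},{x2,x4}} V23456={{x2,x3},{x2,x4}}
  V123456={{x2,x3},{x2,x4}}
components per intersection:
  V1: {{x2},{x3},{x1,x3},{x2,x3},{x2,x4}}
  V2: {{x2},{x3},{x4},{x1,x3},{x1,x4},{x2,x3},{x2,x4}}
  V3: {{x3},{x1,x3},{x2,x3}} {{x4},{x1,x4},{x2,x4}}
  V4: {{x1},{x2},{x3},{x1,x3},{x1,x4},{x2,x3},{x2,x4}}
  V5: {{x2},{x2,x3},{x2,x4}}
  V6: {{x1},{x1,x3},{x1,x4}} {{x2},{x2,x3},{x2,x4}}
  V12: {{x2},{x3},{x1,x3},{x2,x3},{x2,x4}}
  V13: {{x3},{x1,x3},{x2,x3}} {{x2,x4}}
  V14: {{x2},{x3},{x1,x3},{x2,x3},{x2,x4}}
  V15: {{x2},{x2,x3},{x2,x4}}
  V16: {{x2},{x2,x3},{x2,x4}} {{x1,x3}}
  V23: {{x3},{x1,x3},{x2,x3}} {{x4},{x1,x4},{x2,x4}}
  V24: {{x2},{x3},{x1,x3},{x2,x3},{x2,x4}} {{x1,x4}}
  V25: {{x2},{x2,x3},{x2,x4}}
  V26: {{x2},{x2,x3},{x2,x4}} {{x1,x3}} {{x1,x4}}
  V34: {{x3},{x1,x3},{x2,x3}} {{x1,x4}} {{x2,x4}}
  V35: {{x2,x3}} {{x2,x4}}
  V36: {{x1,x3}} {{x1,x4}} {{x2,x3}} {{x2,x4}}
  V45: {{x2},{x2,x3},{x2,x4}}
  V46: {{x1},{x1,x3},{x1,x4}} {{x2},{x2,x3},{x2,x4}}
  V56: {{x2},{x2,x3},{x2,x4}}
  V123: {{x3},{x1,x3},{x2,x3}} {{x2,x4}}
  V124: {{x2},{x3},{x1,x3},{x2,x3},{x2,x4}}
  V125: {{x2},{x2,x3},{x2,x4}}
  V126: {{x2},{x2,x3},{x2,x4}} {{x1,x3}}
  V134: {{x3},{x1,x3},{x2,x3}} {{x2,x4}}
  V135: {{x2,x3}} {{x2,x4}}
  V136: {{x1,x3}} {{x2,x3}} {{x2,x4}}
  V145: {{x2},{x2,x3},{x2,x4}}
  V146: {{x2},{x2,x3},{x2,x4}} {{x1,x3}}
  V156: {{x2},{x2,x3},{x2,x4}}
  V234: {{x3},{x1,x3},{x2,x3}} {{x1,x4}} {{x2,x4}}
  V235: {{x2,x3}} {{x2,x4}}
  V236: {{x1,x3}} {{x1,x4}} {{x2,x3}} {{x2,x4}}
  V245: {{x2},{x2,x3},{x2,x4}}
  V246: {{x2},{x2,x3},{x2,x4}} {{x1,x3}} {{x1,x4}}
  V256: {{x2},{x2,x3},{x2,x4}}
  V345: {{x2,x3}} {{x2,x4}}
  V346: {{x1,x3}} {{x1,x4}} {{x2,x3}} {{x2,x4}}
  V356: {{x2,x3}} {{x2,x4}}
  V456: {{x2},{x2,x3},{x2,x4}}
  V1234: {{x3},{x1,x3},{x2,x3}} {{x2,x4}}
  V1235: {{x2,x3}} {{x2,x4}}
  V1236: {{x1,x3}} {{x2,x3}} {{x2,x4}}
  V1245: {{x2},{x2,x3},{x2,x4}}
  V1246: {{x2},{x2,x3},{x2,x4}} {{x1,x3}}
  V1256: {{x2},{x2,x3},{x2,x4}}
  V1345: {{x2,x3}} {{x2,x4}}
  V1346: {{x1,x3}} {{x2,x3}} {{x2,x4}}
  V1356: {{x2,x3}} {{x2,x4}}
  V1456: {{x2},{x2,x3},{x2,x4}}
  V2345: {{x2,x3}} {{x2,x4}}
  V2346: {{x1,x3}} {{x1,x4}} {{x2,x3}} {{x2,x4}}
  V2356: {{x2,x3}} {{x2,x4}}
  V2456: {{x2},{x2,x3},{x2,x4}}
  V3456: {{x2,x3}} {{x2,x4}}
  V12345: {{x2,x3}} {{x2,x4}}
  V12346: {{x1,x3}} {{x2,x3}} {{x2,x4}}
  V12356: {{x2,x3}} {{x2,x4}}
  V12456: {{x2},{x2,x3},{x2,x4}}
  V13456: {{x2,x3}} {{x2,x4}}
  V23456: {{x2,x3}} {{x2,x4}}
  V123456: {{x2,x3}} {{x2,x4}}
C dims 8,28,40,30; δ0: rk 7, SNF 1^7; δ1: rk 20, SNF 1^20; δ2: rk 20, SNF 1^20
Ȟ^0 = (8 − 7) − 0 = 1, so Ȟ^0 ≅ Z
Ȟ^1 = (28 − 20) − 7 = 1, so Ȟ^1 ≅ Z
Ȟ^2 = (40 − 20) − 20 = 0, so Ȟ^2 ≅ 0


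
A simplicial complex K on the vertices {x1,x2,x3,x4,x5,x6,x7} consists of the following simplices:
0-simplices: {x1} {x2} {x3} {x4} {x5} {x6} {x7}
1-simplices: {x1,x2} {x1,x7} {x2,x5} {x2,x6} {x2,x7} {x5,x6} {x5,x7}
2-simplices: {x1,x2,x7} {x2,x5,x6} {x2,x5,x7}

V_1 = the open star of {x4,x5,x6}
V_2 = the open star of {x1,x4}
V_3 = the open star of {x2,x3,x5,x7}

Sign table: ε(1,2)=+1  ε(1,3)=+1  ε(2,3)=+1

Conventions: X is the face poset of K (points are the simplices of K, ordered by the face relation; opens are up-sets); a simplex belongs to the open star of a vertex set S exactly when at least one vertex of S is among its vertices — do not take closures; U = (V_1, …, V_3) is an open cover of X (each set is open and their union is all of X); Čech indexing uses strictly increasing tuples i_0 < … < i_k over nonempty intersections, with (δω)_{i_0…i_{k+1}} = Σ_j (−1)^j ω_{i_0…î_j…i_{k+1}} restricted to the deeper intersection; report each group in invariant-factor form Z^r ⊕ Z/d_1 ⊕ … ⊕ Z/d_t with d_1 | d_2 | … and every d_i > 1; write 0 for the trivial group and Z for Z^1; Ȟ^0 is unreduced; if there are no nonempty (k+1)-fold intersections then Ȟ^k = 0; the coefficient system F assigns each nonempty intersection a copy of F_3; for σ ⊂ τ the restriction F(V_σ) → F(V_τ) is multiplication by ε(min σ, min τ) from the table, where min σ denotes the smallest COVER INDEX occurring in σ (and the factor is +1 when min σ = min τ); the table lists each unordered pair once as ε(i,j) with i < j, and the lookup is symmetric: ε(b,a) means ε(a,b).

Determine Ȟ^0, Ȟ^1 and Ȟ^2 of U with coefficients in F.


nonempty intersections:
  V1={{x4},{x5},{x6},{x2,x5},{x2,x6},{x5,x6},{x5,x7},{x2,x5,x6},{x2,x5,x7}} V2={{x1},{x4},{x1,x2},{x1,x7},{x1,x2,x7}} V3={{x2},{x3},{x5},{x7},{x1,x2},{x1,x7},{x2,x5},{x2,x6},{x2,x7},{x5,x6},{x5,x7},{x1,x2,x7},{x2,x5,x6},{x2,x5,x7}}
  V12={{x4}} V13={{x5},{x2,x5},{x2,x6},{x5,x6},{x5,x7},{x2,x5,x6},{x2,x5,x7}} V23={{x1,x2},{x1,x7},{x1,x2,x7}}
C dims 3,3; δ0: rk_F3 2
Ȟ^0: (3−2)−0=1 ⇒ Z/3
Ȟ^1: (3−0)−2=1 ⇒ Z/3
Ȟ^2: (0−0)−0=0 ⇒ 0

Ȟ^0(U;F) ≅ Z/3; Ȟ^1(U;F) ≅ Z/3; Ȟ^2(U;F) ≅ 0


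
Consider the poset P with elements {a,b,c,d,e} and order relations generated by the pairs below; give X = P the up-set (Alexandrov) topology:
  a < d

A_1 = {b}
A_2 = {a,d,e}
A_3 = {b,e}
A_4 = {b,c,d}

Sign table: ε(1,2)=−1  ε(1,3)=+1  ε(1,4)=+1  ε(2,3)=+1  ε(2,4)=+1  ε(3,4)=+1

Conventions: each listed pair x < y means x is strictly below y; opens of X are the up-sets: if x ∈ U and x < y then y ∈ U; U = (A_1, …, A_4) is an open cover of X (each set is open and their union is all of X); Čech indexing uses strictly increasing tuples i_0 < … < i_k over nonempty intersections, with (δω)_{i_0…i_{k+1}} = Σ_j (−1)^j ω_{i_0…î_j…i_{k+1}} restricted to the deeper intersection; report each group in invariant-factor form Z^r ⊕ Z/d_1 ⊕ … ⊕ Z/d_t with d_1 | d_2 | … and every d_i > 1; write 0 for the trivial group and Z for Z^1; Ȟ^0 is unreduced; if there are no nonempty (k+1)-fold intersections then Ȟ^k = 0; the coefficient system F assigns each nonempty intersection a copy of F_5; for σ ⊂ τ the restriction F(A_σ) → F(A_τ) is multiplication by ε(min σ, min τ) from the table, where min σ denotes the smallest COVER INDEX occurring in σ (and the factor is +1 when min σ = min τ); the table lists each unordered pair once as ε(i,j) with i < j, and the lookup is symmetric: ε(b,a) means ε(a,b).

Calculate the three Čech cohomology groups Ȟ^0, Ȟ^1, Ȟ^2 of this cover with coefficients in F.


Ȟ^0 = Z/5; Ȟ^1 = Z/5; Ȟ^2 = 0

cover nerve:
  A13={b} A14={b} A23={e} A24={d} A34={b}
  A134={b}
C dims 4,5,1; δ0: rk_F5 3; δ1: rk_F5 1
Ȟ^0: (4−3)−0=1 ⇒ Z/5
Ȟ^1: (5−1)−3=1 ⇒ Z/5
Ȟ^2: (1−0)−1=0 ⇒ 0


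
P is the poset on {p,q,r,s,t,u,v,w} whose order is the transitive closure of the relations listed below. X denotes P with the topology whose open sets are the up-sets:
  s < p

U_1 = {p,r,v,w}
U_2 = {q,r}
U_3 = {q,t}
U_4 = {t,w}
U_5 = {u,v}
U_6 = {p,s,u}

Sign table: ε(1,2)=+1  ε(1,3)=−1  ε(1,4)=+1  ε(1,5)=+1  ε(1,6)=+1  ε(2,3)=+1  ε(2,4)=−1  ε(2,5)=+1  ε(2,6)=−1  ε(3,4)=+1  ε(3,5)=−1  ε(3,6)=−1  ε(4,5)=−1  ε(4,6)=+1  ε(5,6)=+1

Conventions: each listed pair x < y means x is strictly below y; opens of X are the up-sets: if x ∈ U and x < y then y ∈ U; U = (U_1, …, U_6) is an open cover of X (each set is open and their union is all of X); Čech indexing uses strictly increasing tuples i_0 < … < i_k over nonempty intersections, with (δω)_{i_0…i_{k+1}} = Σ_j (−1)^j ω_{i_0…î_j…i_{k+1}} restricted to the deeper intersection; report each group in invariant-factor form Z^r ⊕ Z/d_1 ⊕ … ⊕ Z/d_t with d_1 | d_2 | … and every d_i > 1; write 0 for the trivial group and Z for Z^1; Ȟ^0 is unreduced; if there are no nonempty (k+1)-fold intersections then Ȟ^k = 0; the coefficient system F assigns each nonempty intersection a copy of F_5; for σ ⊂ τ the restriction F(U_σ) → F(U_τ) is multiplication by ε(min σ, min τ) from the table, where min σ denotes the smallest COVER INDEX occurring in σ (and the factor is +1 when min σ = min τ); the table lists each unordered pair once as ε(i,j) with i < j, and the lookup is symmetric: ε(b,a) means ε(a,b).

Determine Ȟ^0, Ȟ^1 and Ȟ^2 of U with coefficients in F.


Ȟ^0(U;F) ≅ Z/5, Ȟ^1(U;F) ≅ Z/5 ⊕ Z/5 and Ȟ^2(U;F) ≅ 0

nerve simplices:
  U12={r} U14={w} U15={v} U16={p} U23={q} U34={t} U56={u}
C dims 6,7; δ0: rk_F5 5
degree 0: 6−5−0 = 1 → Ȟ^0 ≅ Z/5
degree 1: 7−0−5 = 2 → Ȟ^1 ≅ Z/5 ⊕ Z/5
degree 2: 0−0−0 = 0 → Ȟ^2 ≅ 0


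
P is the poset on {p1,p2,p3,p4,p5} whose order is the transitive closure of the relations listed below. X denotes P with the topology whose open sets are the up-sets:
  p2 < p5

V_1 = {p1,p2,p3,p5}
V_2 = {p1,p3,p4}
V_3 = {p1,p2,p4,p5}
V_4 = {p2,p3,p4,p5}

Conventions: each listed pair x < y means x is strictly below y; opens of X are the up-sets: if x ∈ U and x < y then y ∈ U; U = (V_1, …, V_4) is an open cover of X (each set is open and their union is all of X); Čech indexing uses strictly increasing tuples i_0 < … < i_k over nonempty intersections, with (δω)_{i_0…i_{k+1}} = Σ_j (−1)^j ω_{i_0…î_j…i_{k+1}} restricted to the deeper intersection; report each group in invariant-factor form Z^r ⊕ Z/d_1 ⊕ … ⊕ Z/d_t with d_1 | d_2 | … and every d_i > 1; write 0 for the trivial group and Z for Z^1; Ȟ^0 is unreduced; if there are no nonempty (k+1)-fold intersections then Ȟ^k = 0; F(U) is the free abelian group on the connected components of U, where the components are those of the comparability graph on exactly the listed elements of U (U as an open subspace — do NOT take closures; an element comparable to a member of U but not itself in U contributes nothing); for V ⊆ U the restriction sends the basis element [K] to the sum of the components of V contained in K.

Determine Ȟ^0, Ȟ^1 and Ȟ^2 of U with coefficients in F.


Ȟ^0 ≅ Z^4, Ȟ^1 ≅ 0, Ȟ^2 ≅ 0

nerve simplices:
  V12={p1,p3} V13={p1,p2,p5} V14={p2,p3,p5} V23={p1,p4} V24={p3,p4} V34={p2,p4,p5}
  V123={p1} V124={p3} V134={p2,p5} V234={p4}
components per intersection:
  V1: {p1} {p2,p5} {p3}
  V2: {p1} {p3} {p4}
  V3: {p1} {p2,p5} {p4}
  V4: {p2,p5} {p3} {p4}
  V12: {p1} {p3}
  V13: {p1} {p2,p5}
  V14: {p2,p5} {p3}
  V23: {p1} {p4}
  V24: {p3} {p4}
  V34: {p2,p5} {p4}
  V123: {p1}
  V124: {p3}
  V134: {p2,p5}
  V234: {p4}
C dims 12,12,4; δ0: rk 8, SNF 1^8; δ1: rk 4, SNF 1^4
degree 0: 12−8−0 = 4 → Ȟ^0 ≅ Z^4
degree 1: 12−4−8 = 0 → Ȟ^1 ≅ 0
degree 2: 4−0−4 = 0 → Ȟ^2 ≅ 0


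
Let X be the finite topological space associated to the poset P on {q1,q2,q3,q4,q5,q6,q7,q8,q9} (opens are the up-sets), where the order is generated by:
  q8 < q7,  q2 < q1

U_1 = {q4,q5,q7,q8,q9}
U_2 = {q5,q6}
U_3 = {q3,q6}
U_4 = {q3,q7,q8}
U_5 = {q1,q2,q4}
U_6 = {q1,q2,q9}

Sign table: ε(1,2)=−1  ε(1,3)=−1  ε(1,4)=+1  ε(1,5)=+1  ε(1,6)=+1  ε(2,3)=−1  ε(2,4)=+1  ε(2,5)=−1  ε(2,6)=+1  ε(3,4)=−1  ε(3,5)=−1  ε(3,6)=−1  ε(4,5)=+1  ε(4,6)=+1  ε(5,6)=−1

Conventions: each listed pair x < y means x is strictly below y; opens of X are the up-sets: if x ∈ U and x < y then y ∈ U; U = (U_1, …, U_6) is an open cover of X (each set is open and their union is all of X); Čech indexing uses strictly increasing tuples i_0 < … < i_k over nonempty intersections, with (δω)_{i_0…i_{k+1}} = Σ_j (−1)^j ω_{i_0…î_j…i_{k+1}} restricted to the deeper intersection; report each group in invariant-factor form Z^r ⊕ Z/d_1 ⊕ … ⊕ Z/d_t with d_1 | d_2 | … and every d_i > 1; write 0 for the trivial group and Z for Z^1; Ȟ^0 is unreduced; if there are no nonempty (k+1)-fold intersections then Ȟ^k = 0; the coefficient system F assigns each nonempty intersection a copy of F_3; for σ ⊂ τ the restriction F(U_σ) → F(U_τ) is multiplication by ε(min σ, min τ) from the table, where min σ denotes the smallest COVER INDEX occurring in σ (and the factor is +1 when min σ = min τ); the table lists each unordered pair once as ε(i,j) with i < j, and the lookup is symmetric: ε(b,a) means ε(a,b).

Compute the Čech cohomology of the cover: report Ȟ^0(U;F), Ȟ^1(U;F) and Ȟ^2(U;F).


Ȟ^0 = 0, Ȟ^1 = Z/3, Ȟ^2 = 0

nonempty overlaps:
  U12={q5} U14={q7,q8} U15={q4} U16={q9} U23={q6} U34={q3} U56={q1,q2}
C dims 6,7; δ0: rk_F3 6
degree 0: 6−6−0 = 0 → Ȟ^0 ≅ 0
degree 1: 7−0−6 = 1 → Ȟ^1 ≅ Z/3
degree 2: 0−0−0 = 0 → Ȟ^2 ≅ 0


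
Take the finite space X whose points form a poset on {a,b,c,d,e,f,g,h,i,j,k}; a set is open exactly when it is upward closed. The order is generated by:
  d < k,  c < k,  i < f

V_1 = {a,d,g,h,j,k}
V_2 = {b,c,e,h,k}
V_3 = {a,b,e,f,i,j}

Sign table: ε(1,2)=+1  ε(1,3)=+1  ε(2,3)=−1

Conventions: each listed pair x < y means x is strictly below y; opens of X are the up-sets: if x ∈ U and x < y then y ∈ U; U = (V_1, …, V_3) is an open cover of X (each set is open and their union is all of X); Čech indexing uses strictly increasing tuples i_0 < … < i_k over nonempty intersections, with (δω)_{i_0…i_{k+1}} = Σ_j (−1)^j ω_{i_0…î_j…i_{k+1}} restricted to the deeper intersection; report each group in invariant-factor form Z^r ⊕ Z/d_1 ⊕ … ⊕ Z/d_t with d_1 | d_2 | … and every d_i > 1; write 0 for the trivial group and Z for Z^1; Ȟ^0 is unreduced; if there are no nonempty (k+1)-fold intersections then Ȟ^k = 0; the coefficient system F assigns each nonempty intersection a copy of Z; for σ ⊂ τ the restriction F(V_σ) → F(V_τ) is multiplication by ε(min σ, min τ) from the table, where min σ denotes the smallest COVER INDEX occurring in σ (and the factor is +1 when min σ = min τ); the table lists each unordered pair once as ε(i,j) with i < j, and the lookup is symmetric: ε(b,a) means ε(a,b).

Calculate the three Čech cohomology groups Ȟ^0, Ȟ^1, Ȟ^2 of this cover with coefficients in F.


nonempty overlaps:
  V12={h,k} V13={a,j} V23={b,e}
C dims 3,3; δ0: rk 3, SNF 1^2·2
degree 0: 3−3−0 = 0 → Ȟ^0 ≅ 0
degree 1: 3−0−3 = 0 plus torsion [2] → Ȟ^1 ≅ Z/2
degree 2: 0−0−0 = 0 → Ȟ^2 ≅ 0

Ȟ^0(U;F) ≅ 0; Ȟ^1(U;F) ≅ Z/2; Ȟ^2(U;F) ≅ 0


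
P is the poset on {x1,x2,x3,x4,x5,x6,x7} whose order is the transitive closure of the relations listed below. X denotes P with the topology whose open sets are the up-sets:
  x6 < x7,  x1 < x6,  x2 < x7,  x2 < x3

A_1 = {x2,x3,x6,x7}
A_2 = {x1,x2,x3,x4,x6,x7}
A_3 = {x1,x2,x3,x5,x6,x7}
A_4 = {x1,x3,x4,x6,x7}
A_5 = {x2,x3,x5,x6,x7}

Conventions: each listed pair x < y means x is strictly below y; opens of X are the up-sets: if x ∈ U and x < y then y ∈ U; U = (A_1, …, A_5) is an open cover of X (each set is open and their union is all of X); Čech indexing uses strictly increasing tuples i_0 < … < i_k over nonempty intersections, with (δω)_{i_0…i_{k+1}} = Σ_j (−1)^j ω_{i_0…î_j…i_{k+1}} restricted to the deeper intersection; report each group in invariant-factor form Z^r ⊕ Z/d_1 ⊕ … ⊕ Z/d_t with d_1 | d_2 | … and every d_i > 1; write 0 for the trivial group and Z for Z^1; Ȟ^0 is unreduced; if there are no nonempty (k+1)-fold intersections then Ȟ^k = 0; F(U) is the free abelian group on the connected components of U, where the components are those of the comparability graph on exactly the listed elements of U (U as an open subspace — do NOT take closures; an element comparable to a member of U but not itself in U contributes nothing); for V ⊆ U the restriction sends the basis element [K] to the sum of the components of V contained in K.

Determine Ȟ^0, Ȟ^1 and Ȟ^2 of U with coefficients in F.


nonempty intersections:
  A12={x2,x3,x6,x7} A13={x2,x3,x6,x7} A14={x3,x6,x7} A15={x2,x3,x6,x7} A23={x1,x2,x3,x6,x7} A24={x1,x3,x4,x6,x7} A25={x2,x3,x6,x7} A34={x1,x3,x6,x7} A35={x2,x3,x5,x6,x7} A45={x3,x6,x7}
  A123={x2,x3,x6,x7} A124={x3,x6,x7} A125={x2,x3,x6,x7} A134={x3,x6,x7} A135={x2,x3,x6,x7} A145={x3,x6,x7} A234={x1,x3,x6,x7} A235={x2,x3,x6,x7} A245={x3,x6,x7} A345={x3,x6,x7}
  A1234={x3,x6,x7} A1235={x2,x3,x6,x7} A1245={x3,x6,x7} A1345={x3,x6,x7} A2345={x3,x6,x7}
  A12345={x3,x6,x7}
components per intersection:
  A1: {x2,x3,x6,x7}
  A2: {x1,x2,x3,x6,x7} {x4}
  A3: {x1,x2,x3,x6,x7} {x5}
  A4: {x1,x6,x7} {x3} {x4}
  A5: {x2,x3,x6,x7} {x5}
  A12: {x2,x3,x6,x7}
  A13: {x2,x3,x6,x7}
  A14: {x3} {x6,x7}
  A15: {x2,x3,x6,x7}
  A23: {x1,x2,x3,x6,x7}
  A24: {x1,x6,x7} {x3} {x4}
  A25: {x2,x3,x6,x7}
  A34: {x1,x6,x7} {x3}
  A35: {x2,x3,x6,x7} {x5}
  A45: {x3} {x6,x7}
  A123: {x2,x3,x6,x7}
  A124: {x3} {x6,x7}
  A125: {x2,x3,x6,x7}
  A134: {x3} {x6,x7}
  A135: {x2,x3,x6,x7}
  A145: {x3} {x6,x7}
  A234: {x1,x6,x7} {x3}
  A235: {x2,x3,x6,x7}
  A245: {x3} {x6,x7}
  A345: {x3} {x6,x7}
  A1234: {x3} {x6,x7}
  A1235: {x2,x3,x6,x7}
  A1245: {x3} {x6,x7}
  A1345: {x3} {x6,x7}
  A2345: {x3} {x6,x7}
  A12345: {x3} {x6,x7}
C dims 10,16,16,9; δ0: rk 7, SNF 1^7; δ1: rk 9, SNF 1^9; δ2: rk 7, SNF 1^7
Ȟ^0: (10−7)−0=3 ⇒ Z^3
Ȟ^1: (16−9)−7=0 ⇒ 0
Ȟ^2: (16−7)−9=0 ⇒ 0

Ȟ^0(U;F) ≅ Z^3, Ȟ^1(U;F) ≅ 0 and Ȟ^2(U;F) ≅ 0


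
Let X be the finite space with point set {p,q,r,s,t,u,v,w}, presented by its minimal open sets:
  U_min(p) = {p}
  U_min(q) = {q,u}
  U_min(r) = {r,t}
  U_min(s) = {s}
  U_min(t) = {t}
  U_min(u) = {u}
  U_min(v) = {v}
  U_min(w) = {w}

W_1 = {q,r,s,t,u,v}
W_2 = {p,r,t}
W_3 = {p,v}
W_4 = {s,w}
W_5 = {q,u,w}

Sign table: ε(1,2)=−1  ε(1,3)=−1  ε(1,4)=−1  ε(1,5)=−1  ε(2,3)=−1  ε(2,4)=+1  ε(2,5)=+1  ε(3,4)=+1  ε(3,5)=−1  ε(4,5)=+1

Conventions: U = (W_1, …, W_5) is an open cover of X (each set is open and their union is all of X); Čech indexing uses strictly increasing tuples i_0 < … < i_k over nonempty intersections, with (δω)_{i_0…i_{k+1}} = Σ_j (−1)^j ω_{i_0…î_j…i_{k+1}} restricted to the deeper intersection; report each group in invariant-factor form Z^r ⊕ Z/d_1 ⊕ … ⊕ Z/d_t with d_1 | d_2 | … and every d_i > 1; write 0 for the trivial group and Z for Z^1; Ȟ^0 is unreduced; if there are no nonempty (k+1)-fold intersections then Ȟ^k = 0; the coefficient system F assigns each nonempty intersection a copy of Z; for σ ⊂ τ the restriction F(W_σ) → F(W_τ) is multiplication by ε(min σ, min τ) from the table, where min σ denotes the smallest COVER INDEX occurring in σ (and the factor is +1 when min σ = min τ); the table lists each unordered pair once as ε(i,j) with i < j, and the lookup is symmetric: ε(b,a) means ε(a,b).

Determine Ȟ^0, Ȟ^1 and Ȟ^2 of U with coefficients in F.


cover nerve:
  W12={r,t} W13={v} W14={s} W15={q,u} W23={p} W45={w}
C dims 5,6; δ0: rk 5, SNF 1^4·2
Ȟ^0: (5−5)−0=0 ⇒ 0
Ȟ^1: (6−0)−5=1 plus torsion [2] ⇒ Z ⊕ Z/2
Ȟ^2: (0−0)−0=0 ⇒ 0

Ȟ^0 = 0, Ȟ^1 = Z ⊕ Z/2 and Ȟ^2 = 0


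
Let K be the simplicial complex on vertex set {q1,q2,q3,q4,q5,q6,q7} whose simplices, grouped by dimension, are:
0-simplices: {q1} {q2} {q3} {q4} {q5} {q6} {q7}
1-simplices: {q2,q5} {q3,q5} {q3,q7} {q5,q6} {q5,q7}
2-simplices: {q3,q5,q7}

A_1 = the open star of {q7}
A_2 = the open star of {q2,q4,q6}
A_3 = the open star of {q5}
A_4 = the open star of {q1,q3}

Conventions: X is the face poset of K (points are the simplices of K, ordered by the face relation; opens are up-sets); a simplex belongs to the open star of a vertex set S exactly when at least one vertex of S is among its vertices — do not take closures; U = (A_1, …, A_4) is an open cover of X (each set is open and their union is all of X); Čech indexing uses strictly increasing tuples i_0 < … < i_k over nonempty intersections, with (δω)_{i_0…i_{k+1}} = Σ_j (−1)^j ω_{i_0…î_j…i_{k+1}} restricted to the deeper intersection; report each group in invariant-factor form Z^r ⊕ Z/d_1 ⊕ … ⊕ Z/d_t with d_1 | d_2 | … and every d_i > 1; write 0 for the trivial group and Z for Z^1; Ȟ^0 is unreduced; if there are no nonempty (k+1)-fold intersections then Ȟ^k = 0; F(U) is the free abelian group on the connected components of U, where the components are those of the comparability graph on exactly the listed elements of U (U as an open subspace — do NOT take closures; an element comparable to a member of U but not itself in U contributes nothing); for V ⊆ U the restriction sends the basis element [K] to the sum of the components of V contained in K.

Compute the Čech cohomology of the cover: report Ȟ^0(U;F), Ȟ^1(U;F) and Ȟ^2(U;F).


Ȟ^0 ≅ Z^3; Ȟ^1 ≅ 0; Ȟ^2 ≅ 0

nerve simplices:
  A1={{q7},{q3,q7},{q5,q7},{q3,q5,q7}} A2={{q2},{q4},{q6},{q2,q5},{q5,q6}} A3={{q5},{q2,q5},{q3,q5},{q5,q6},{q5,q7},{q3,q5,q7}} A4={{q1},{q3},{q3,q5},{q3,q7},{q3,q5,q7}}
  A13={{q5,q7},{q3,q5,q7}} A14={{q3,q7},{q3,q5,q7}} A23={{q2,q5},{q5,q6}} A34={{q3,q5},{q3,q5,q7}}
  A134={{q3,q5,q7}}
components per intersection:
  A1: {{q7},{q3,q7},{q5,q7},{q3,q5,q7}}
  A2: {{q2},{q2,q5}} {{q4}} {{q6},{q5,q6}}
  A3: {{q5},{q2,q5},{q3,q5},{q5,q6},{q5,q7},{q3,q5,q7}}
  A4: {{q1}} {{q3},{q3,q5},{q3,q7},{q3,q5,q7}}
  A13: {{q5,q7},{q3,q5,q7}}
  A14: {{q3,q7},{q3,q5,q7}}
  A23: {{q2,q5}} {{q5,q6}}
  A34: {{q3,q5},{q3,q5,q7}}
  A134: {{q3,q5,q7}}
C dims 7,5,1; δ0: rk 4, SNF 1^4; δ1: rk 1, SNF 1^1
degree 0: 7−4−0 = 3 → Ȟ^0 ≅ Z^3
degree 1: 5−1−4 = 0 → Ȟ^1 ≅ 0
degree 2: 1−0−1 = 0 → Ȟ^2 ≅ 0


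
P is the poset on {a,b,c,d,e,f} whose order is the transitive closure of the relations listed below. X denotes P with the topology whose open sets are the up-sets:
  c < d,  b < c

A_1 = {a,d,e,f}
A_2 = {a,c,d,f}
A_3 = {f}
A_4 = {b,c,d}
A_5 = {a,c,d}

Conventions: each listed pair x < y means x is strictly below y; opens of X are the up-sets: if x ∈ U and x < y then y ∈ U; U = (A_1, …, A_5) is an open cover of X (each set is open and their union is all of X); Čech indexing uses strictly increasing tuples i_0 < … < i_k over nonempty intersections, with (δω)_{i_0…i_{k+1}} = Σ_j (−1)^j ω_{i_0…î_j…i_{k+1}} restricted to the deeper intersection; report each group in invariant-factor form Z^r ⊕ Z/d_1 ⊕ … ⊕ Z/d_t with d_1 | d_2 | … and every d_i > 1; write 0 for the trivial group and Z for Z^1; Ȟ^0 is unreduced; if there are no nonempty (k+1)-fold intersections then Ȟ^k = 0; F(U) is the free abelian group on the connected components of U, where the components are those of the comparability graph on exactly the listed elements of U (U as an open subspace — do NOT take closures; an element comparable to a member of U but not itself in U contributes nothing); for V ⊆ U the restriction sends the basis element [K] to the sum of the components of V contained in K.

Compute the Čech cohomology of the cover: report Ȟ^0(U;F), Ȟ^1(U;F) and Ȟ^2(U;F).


Ȟ^0 = Z^4,  Ȟ^1 = 0,  Ȟ^2 = 0

nerve of the cover:
  A12={a,d,f} A13={f} A14={d} A15={a,d} A23={f} A24={c,d} A25={a,c,d} A45={c,d}
  A123={f} A124={d} A125={a,d} A145={d} A245={c,d}
  A1245={d}
components per intersection:
  A1: {a} {d} {e} {f}
  A2: {a} {c,d} {f}
  A3: {f}
  A4: {b,c,d}
  A5: {a} {c,d}
  A12: {a} {d} {f}
  A13: {f}
  A14: {d}
  A15: {a} {d}
  A23: {f}
  A24: {c,d}
  A25: {a} {c,d}
  A45: {c,d}
  A123: {f}
  A124: {d}
  A125: {a} {d}
  A145: {d}
  A245: {c,d}
  A1245: {d}
C dims 11,12,6,1; δ0: rk 7, SNF 1^7; δ1: rk 5, SNF 1^5; δ2: rk 1, SNF 1^1
Ȟ^0 = (11 − 7) − 0 = 4, so Ȟ^0 ≅ Z^4
Ȟ^1 = (12 − 5) − 7 = 0, so Ȟ^1 ≅ 0
Ȟ^2 = (6 − 1) − 5 = 0, so Ȟ^2 ≅ 0


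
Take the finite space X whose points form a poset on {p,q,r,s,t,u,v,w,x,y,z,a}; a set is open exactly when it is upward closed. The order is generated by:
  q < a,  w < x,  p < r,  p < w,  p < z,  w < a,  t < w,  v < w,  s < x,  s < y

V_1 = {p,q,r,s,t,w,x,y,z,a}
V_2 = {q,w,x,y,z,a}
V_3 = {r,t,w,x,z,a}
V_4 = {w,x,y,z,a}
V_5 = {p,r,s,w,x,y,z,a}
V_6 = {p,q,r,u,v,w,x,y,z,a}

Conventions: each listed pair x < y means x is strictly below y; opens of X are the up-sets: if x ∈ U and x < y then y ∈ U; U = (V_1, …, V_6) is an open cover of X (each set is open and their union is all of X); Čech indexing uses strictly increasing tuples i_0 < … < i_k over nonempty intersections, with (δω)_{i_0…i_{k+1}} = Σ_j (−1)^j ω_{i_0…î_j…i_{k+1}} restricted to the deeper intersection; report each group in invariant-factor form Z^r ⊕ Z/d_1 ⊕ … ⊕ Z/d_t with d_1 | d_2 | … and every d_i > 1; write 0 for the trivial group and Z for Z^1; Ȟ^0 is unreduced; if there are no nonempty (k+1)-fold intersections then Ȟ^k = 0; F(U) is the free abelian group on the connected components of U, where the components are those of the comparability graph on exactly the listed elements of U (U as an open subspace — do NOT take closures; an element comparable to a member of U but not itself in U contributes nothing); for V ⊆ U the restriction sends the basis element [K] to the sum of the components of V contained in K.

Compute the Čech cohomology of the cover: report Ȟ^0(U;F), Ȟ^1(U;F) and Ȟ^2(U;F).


intersection data:
  V12={q,w,x,y,z,a} V13={r,t,w,x,z,a} V14={w,x,y,z,a} V15={p,r,s,w,x,y,z,a} V16={p,q,r,w,x,y,z,a} V23={w,x,z,a} V24={w,x,y,z,a} V25={w,x,y,z,a} V26={q,w,x,y,z,a} V34={w,x,z,a} V35={r,w,x,z,a} V36={r,w,x,z,a} V45={w,x,y,z,a} V46={w,x,y,z,a} V56={p,r,w,x,y,z,a}
  V123={w,x,z,a} V124={w,x,y,z,a} V125={w,x,y,z,a} V126={q,w,x,y,z,a} V134={w,x,z,a} V135={r,w,x,z,a} V136={r,w,x,z,a} V145={w,x,y,z,a} V146={w,x,y,z,a} V156={p,r,w,x,y,z,a} V234={w,x,z,a} V235={w,x,z,a} V236={w,x,z,a} V245={w,x,y,z,a} V246={w,x,y,z,a} V256={w,x,y,z,a} V345={w,x,z,a} V346={w,x,z,a} V356={r,w,x,z,a} V456={w,x,y,z,a}
  V1234={w,x,z,a} V1235={w,x,z,a} V1236={w,x,z,a} V1245={w,x,y,z,a} V1246={w,x,y,z,a} V1256={w,x,y,z,a} V1345={w,x,z,a} V1346={w,x,z,a} V1356={r,w,x,z,a} V1456={w,x,y,z,a} V2345={w,x,z,a} V2346={w,x,z,a} V2356={w,x,z,a} V2456={w,x,y,z,a} V3456={w,x,z,a}
  V12345={w,x,z,a} V12346={w,x,z,a} V12356={w,x,z,a} V12456={w,x,y,z,a} V13456={w,x,z,a} V23456={w,x,z,a}
  V123456={w,x,z,a}
components per intersection:
  V1: {p,q,r,s,t,w,x,y,z,a}
  V2: {q,w,x,a} {y} {z}
  V3: {r} {t,w,x,a} {z}
  V4: {w,x,a} {y} {z}
  V5: {p,r,s,w,x,y,z,a}
  V6: {p,q,r,v,w,x,z,a} {u} {y}
  V12: {q,w,x,a} {y} {z}
  V13: {r} {t,w,x,a} {z}
  V14: {w,x,a} {y} {z}
  V15: {p,r,s,w,x,y,z,a}
  V16: {p,q,r,w,x,z,a} {y}
  V23: {w,x,a} {z}
  V24: {w,x,a} {y} {z}
  V25: {w,x,a} {y} {z}
  V26: {q,w,x,a} {y} {z}
  V34: {w,x,a} {z}
  V35: {r} {w,x,a} {z}
  V36: {r} {w,x,a} {z}
  V45: {w,x,a} {y} {z}
  V46: {w,x,a} {y} {z}
  V56: {p,r,w,x,z,a} {y}
  V123: {w,x,a} {z}
  V124: {w,x,a} {y} {z}
  V125: {w,x,a} {y} {z}
  V126: {q,w,x,a} {y} {z}
  V134: {w,x,a} {z}
  V135: {r} {w,x,a} {z}
  V136: {r} {w,x,a} {z}
  V145: {w,x,a} {y} {z}
  V146: {w,x,a} {y} {z}
  V156: {p,r,w,x,z,a} {y}
  V234: {w,x,a} {z}
  V235: {w,x,a} {z}
  V236: {w,x,a} {z}
  V245: {w,x,a} {y} {z}
  V246: {w,x,a} {y} {z}
  V256: {w,x,a} {y} {z}
  V345: {w,x,a} {z}
  V346: {w,x,a} {z}
  V356: {r} {w,x,a} {z}
  V456: {w,x,a} {y} {z}
  V1234: {w,x,a} {z}
  V1235: {w,x,a} {z}
  V1236: {w,x,a} {z}
  V1245: {w,x,a} {y} {z}
  V1246: {w,x,a} {y} {z}
  V1256: {w,x,a} {y} {z}
  V1345: {w,x,a} {z}
  V1346: {w,x,a} {z}
  V1356: {r} {w,x,a} {z}
  V1456: {w,x,a} {y} {z}
  V2345: {w,x,a} {z}
  V2346: {w,x,a} {z}
  V2356: {w,x,a} {z}
  V2456: {w,x,a} {y} {z}
  V3456: {w,x,a} {z}
  V12345: {w,x,a} {z}
  V12346: {w,x,a} {z}
  V12356: {w,x,a} {z}
  V12456: {w,x,a} {y} {z}
  V13456: {w,x,a} {z}
  V23456: {w,x,a} {z}
  V123456: {w,x,a} {z}
C dims 14,39,52,36; δ0: rk 12, SNF 1^12; δ1: rk 27, SNF 1^27; δ2: rk 25, SNF 1^25
Ȟ^0 = (14 − 12) − 0 = 2, so Ȟ^0 ≅ Z^2
Ȟ^1 = (39 − 27) − 12 = 0, so Ȟ^1 ≅ 0
Ȟ^2 = (52 − 25) − 27 = 0, so Ȟ^2 ≅ 0

Ȟ^0 = Z^2, Ȟ^1 = 0, Ȟ^2 = 0


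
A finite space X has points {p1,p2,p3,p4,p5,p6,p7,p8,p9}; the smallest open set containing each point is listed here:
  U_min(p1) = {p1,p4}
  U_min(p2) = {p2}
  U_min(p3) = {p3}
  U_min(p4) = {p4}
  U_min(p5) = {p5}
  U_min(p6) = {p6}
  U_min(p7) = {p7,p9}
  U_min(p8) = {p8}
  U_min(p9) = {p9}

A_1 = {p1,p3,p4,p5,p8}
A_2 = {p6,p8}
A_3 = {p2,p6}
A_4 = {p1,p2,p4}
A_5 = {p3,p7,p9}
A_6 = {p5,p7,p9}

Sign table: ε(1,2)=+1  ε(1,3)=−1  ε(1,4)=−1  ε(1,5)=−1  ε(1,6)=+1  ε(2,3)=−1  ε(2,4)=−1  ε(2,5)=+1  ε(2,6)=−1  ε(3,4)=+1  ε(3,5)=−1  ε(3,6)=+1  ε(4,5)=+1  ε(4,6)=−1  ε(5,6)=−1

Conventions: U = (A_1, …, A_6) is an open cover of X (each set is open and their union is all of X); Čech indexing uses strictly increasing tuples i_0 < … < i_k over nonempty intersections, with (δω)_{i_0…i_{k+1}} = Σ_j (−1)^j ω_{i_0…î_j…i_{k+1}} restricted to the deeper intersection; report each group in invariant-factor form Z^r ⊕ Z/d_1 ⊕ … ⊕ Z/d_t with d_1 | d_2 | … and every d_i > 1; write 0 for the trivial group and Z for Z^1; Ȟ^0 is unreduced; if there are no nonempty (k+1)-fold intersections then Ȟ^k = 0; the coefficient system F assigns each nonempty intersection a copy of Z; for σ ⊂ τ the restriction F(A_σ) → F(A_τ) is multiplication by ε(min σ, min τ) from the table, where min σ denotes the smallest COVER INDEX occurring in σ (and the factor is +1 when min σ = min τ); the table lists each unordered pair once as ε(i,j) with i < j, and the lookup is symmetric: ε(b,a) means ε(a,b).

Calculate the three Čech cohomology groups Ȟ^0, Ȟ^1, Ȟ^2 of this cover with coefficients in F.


intersection data:
  A12={p8} A14={p1,p4} A15={p3} A16={p5} A23={p6} A34={p2} A56={p7,p9}
C dims 6,7; δ0: rk 5, SNF 1^5
Ȟ^0 = (6 − 5) − 0 = 1, so Ȟ^0 ≅ Z
Ȟ^1 = (7 − 0) − 5 = 2, so Ȟ^1 ≅ Z^2
Ȟ^2 = (0 − 0) − 0 = 0, so Ȟ^2 ≅ 0

Ȟ^0(U;F) ≅ Z; Ȟ^1(U;F) ≅ Z^2; Ȟ^2(U;F) ≅ 0


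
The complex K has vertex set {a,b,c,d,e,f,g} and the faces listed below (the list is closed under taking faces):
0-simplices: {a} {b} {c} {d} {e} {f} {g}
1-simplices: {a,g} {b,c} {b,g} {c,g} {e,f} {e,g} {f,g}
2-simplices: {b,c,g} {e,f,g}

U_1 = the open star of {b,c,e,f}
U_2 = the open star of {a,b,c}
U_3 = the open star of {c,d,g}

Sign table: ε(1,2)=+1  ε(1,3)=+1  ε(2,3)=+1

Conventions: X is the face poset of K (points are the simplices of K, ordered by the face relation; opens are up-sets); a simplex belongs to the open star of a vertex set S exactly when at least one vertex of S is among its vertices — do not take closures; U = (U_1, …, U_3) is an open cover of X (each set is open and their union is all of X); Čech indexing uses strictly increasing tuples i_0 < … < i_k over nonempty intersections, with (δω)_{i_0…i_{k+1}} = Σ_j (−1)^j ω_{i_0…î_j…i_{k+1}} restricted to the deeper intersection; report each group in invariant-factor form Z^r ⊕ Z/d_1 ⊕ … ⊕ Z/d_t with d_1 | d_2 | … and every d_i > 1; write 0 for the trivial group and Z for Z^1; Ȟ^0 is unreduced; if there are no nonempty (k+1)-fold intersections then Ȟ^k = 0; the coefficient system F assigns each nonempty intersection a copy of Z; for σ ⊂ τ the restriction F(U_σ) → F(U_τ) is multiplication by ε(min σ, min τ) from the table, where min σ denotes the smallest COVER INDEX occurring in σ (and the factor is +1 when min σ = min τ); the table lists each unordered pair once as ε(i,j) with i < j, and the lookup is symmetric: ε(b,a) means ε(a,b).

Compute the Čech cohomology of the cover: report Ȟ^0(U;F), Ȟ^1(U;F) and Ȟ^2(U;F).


nonempty overlaps:
  U1={{b},{c},{e},{f},{b,c},{b,g},{c,g},{e,f},{e,g},{f,g},{b,c,g},{e,f,g}} U2={{a},{b},{c},{a,g},{b,c},{b,g},{c,g},{b,c,g}} U3={{c},{d},{g},{a,g},{b,c},{b,g},{c,g},{e,g},{f,g},{b,c,g},{e,f,g}}
  U12={{b},{c},{b,c},{b,g},{c,g},{b,c,g}} U13={{c},{b,c},{b,g},{c,g},{e,g},{f,g},{b,c,g},{e,f,g}} U23={{c},{a,g},{b,c},{b,g},{c,g},{b,c,g}}
  U123={{c},{b,c},{b,g},{c,g},{b,c,g}}
C dims 3,3,1; δ0: rk 2, SNF 1^2; δ1: rk 1, SNF 1^1
degree 0: 3−2−0 = 1 → Ȟ^0 ≅ Z
degree 1: 3−1−2 = 0 → Ȟ^1 ≅ 0
degree 2: 1−0−1 = 0 → Ȟ^2 ≅ 0

Ȟ^0 ≅ Z,  Ȟ^1 ≅ 0,  Ȟ^2 ≅ 0


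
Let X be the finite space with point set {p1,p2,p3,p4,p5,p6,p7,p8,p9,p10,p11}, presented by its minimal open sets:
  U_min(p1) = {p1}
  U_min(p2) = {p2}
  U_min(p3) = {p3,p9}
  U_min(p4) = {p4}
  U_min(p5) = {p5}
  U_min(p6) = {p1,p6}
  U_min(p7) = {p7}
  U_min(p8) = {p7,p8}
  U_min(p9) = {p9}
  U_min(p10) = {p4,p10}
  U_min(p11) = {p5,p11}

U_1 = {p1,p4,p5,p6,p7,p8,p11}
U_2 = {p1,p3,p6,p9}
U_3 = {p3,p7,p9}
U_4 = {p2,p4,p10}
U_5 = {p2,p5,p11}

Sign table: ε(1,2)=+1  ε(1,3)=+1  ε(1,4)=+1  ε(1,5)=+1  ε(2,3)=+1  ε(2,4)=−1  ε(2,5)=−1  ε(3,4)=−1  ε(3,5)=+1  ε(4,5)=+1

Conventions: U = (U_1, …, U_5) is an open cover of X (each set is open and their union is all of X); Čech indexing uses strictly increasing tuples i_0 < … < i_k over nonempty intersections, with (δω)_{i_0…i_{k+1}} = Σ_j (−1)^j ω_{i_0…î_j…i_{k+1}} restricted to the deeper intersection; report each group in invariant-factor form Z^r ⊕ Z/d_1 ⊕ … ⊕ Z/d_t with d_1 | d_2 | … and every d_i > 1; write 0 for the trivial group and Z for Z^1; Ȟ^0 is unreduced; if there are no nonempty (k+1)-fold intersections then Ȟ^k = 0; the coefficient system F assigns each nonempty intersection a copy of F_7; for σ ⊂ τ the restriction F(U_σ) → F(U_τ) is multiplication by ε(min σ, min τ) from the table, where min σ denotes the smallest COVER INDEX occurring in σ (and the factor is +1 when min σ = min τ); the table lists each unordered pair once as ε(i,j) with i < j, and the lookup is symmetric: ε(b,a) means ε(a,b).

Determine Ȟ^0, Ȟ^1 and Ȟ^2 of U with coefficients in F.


cover nerve:
  U12={p1,p6} U13={p7} U14={p4} U15={p5,p11} U23={p3,p9} U45={p2}
C dims 5,6; δ0: rk_F7 4
Ȟ^0: (5−4)−0=1 ⇒ Z/7
Ȟ^1: (6−0)−4=2 ⇒ Z/7 ⊕ Z/7
Ȟ^2: (0−0)−0=0 ⇒ 0

Ȟ^0 = Z/7,  Ȟ^1 = Z/7 ⊕ Z/7,  Ȟ^2 = 0


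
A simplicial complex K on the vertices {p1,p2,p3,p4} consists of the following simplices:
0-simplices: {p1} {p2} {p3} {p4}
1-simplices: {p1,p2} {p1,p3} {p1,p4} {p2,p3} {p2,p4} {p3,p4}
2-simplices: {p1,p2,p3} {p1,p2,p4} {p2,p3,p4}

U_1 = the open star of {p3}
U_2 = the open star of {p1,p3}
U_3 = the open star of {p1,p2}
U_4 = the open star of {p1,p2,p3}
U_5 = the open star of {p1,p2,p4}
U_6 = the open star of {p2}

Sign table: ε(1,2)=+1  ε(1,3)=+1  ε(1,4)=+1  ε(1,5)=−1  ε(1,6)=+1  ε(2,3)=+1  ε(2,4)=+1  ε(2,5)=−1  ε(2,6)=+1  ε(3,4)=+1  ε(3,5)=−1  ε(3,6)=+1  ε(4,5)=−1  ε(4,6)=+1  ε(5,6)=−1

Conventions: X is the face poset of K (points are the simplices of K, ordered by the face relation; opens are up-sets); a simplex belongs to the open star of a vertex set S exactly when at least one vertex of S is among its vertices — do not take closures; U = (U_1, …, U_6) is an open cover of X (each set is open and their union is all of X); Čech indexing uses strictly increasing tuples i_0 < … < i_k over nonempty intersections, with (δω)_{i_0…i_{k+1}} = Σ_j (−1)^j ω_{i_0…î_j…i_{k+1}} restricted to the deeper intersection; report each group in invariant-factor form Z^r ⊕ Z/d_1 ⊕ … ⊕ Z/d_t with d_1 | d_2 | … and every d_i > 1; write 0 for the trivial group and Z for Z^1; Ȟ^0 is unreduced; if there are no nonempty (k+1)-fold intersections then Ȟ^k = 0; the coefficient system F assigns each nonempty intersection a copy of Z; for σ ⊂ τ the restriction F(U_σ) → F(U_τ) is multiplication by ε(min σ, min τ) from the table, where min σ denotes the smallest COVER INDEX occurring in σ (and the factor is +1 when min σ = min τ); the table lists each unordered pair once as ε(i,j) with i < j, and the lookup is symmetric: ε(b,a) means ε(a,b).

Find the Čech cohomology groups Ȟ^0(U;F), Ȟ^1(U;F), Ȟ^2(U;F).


Ȟ^0 = Z, Ȟ^1 = 0 and Ȟ^2 = 0

nerve simplices:
  U1={{p3},{p1,p3},{p2,p3},{p3,p4},{p1,p2,p3},{p2,p3,p4}} U2={{p1},{p3},{p1,p2},{p1,p3},{p1,p4},{p2,p3},{p3,p4},{p1,p2,p3},{p1,p2,p4},{p2,p3,p4}} U3={{p1},{p2},{p1,p2},{p1,p3},{p1,p4},{p2,p3},{p2,p4},{p1,p2,p3},{p1,p2,p4},{p2,p3,p4}} U4={{p1},{p2},{p3},{p1,p2},{p1,p3},{p1,p4},{p2,p3},{p2,p4},{p3,p4},{p1,p2,p3},{p1,p2,p4},{p2,p3,p4}} U5={{p1},{p2},{p4},{p1,p2},{p1,p3},{p1,p4},{p2,p3},{p2,p4},{p3,p4},{p1,p2,p3},{p1,p2,p4},{p2,p3,p4}} U6={{p2},{p1,p2},{p2,p3},{p2,p4},{p1,p2,p3},{p1,p2,p4},{p2,p3,p4}}
  U12={{p3},{p1,p3},{p2,p3},{p3,p4},{p1,p2,p3},{p2,p3,p4}} U13={{p1,p3},{p2,p3},{p1,p2,p3},{p2,p3,p4}} U14={{p3},{p1,p3},{p2,p3},{p3,p4},{p1,p2,p3},{p2,p3,p4}} U15={{p1,p3},{p2,p3},{p3,p4},{p1,p2,p3},{p2,p3,p4}} U16={{p2,p3},{p1,p2,p3},{p2,p3,p4}} U23={{p1},{p1,p2},{p1,p3},{p1,p4},{p2,p3},{p1,p2,p3},{p1,p2,p4},{p2,p3,p4}} U24={{p1},{p3},{p1,p2},{p1,p3},{p1,p4},{p2,p3},{p3,p4},{p1,p2,p3},{p1,p2,p4},{p2,p3,p4}} U25={{p1},{p1,p2},{p1,p3},{p1,p4},{p2,p3},{p3,p4},{p1,p2,p3},{p1,p2,p4},{p2,p3,p4}} U26={{p1,p2},{p2,p3},{p1,p2,p3},{p1,p2,p4},{p2,p3,p4}} U34={{p1},{p2},{p1,p2},{p1,p3},{p1,p4},{p2,p3},{p2,p4},{p1,p2,p3},{p1,p2,p4},{p2,p3,p4}} U35={{p1},{p2},{p1,p2},{p1,p3},{p1,p4},{p2,p3},{p2,p4},{p1,p2,p3},{p1,p2,p4},{p2,p3,p4}} U36={{p2},{p1,p2},{p2,p3},{p2,p4},{p1,p2,p3},{p1,p2,p4},{p2,p3,p4}} U45={{p1},{p2},{p1,p2},{p1,p3},{p1,p4},{p2,p3},{p2,p4},{p3,p4},{p1,p2,p3},{p1,p2,p4},{p2,p3,p4}} U46={{p2},{p1,p2},{p2,p3},{p2,p4},{p1,p2,p3},{p1,p2,p4},{p2,p3,p4}} U56={{p2},{p1,p2},{p2,p3},{p2,p4},{p1,p2,p3},{p1,p2,p4},{p2,p3,p4}}
  U123={{p1,p3},{p2,p3},{p1,p2,p3},{p2,p3,p4}} U124={{p3},{p1,p3},{p2,p3},{p3,p4},{p1,p2,p3},{p2,p3,p4}} U125={{p1,p3},{p2,p3},{p3,p4},{p1,p2,p3},{p2,p3,p4}} U126={{p2,p3},{p1,p2,p3},{p2,p3,p4}} U134={{p1,p3},{p2,p3},{p1,p2,p3},{p2,p3,p4}} U135={{p1,p3},{p2,p3},{p1,p2,p3},{p2,p3,p4}} U136={{p2,p3},{p1,p2,p3},{p2,p3,p4}} U145={{p1,p3},{p2,p3},{p3,p4},{p1,p2,p3},{p2,p3,p4}} U146={{p2,p3},{p1,p2,p3},{p2,p3,p4}} U156={{p2,p3},{p1,p2,p3},{p2,p3,p4}} U234={{p1},{p1,p2},{p1,p3},{p1,p4},{p2,p3},{p1,p2,p3},{p1,p2,p4},{p2,p3,p4}} U235={{p1},{p1,p2},{p1,p3},{p1,p4},{p2,p3},{p1,p2,p3},{p1,p2,p4},{p2,p3,p4}} U236={{p1,p2},{p2,p3},{p1,p2,p3},{p1,p2,p4},{p2,p3,p4}} U245={{p1},{p1,p2},{p1,p3},{p1,p4},{p2,p3},{p3,p4},{p1,p2,p3},{p1,p2,p4},{p2,p3,p4}} U246={{p1,p2},{p2,p3},{p1,p2,p3},{p1,p2,p4},{p2,p3,p4}} U256={{p1,p2},{p2,p3},{p1,p2,p3},{p1,p2,p4},{p2,p3,p4}} U345={{p1},{p2},{p1,p2},{p1,p3},{p1,p4},{p2,p3},{p2,p4},{p1,p2,p3},{p1,p2,p4},{p2,p3,p4}} U346={{p2},{p1,p2},{p2,p3},{p2,p4},{p1,p2,p3},{p1,p2,p4},{p2,p3,p4}} U356={{p2},{p1,p2},{p2,p3},{p2,p4},{p1,p2,p3},{p1,p2,p4},{p2,p3,p4}} U456={{p2},{p1,p2},{p2,p3},{p2,p4},{p1,p2,p3},{p1,p2,p4},{p2,p3,p4}}
  U1234={{p1,p3},{p2,p3},{p1,p2,p3},{p2,p3,p4}} U1235={{p1,p3},{p2,p3},{p1,p2,p3},{p2,p3,p4}} U1236={{p2,p3},{p1,p2,p3},{p2,p3,p4}} U1245={{p1,p3},{p2,p3},{p3,p4},{p1,p2,p3},{p2,p3,p4}} U1246={{p2,p3},{p1,p2,p3},{p2,p3,p4}} U1256={{p2,p3},{p1,p2,p3},{p2,p3,p4}} U1345={{p1,p3},{p2,p3},{p1,p2,p3},{p2,p3,p4}} U1346={{p2,p3},{p1,p2,p3},{p2,p3,p4}} U1356={{p2,p3},{p1,p2,p3},{p2,p3,p4}} U1456={{p2,p3},{p1,p2,p3},{p2,p3,p4}} U2345={{p1},{p1,p2},{p1,p3},{p1,p4},{p2,p3},{p1,p2,p3},{p1,p2,p4},{p2,p3,p4}} U2346={{p1,p2},{p2,p3},{p1,p2,p3},{p1,p2,p4},{p2,p3,p4}} U2356={{p1,p2},{p2,p3},{p1,p2,p3},{p1,p2,p4},{p2,p3,p4}} U2456={{p1,p2},{p2,p3},{p1,p2,p3},{p1,p2,p4},{p2,p3,p4}} U3456={{p2},{p1,p2},{p2,p3},{p2,p4},{p1,p2,p3},{p1,p2,p4},{p2,p3,p4}}
  U12345={{p1,p3},{p2,p3},{p1,p2,p3},{p2,p3,p4}} U12346={{p2,p3},{p1,p2,p3},{p2,p3,p4}} U12356={{p2,p3},{p1,p2,p3},{p2,p3,p4}} U12456={{p2,p3},{p1,p2,p3},{p2,p3,p4}} U13456={{p2,p3},{p1,p2,p3},{p2,p3,p4}} U23456={{p1,p2},{p2,p3},{p1,p2,p3},{p1,p2,p4},{p2,p3,p4}}
  U123456={{p2,p3},{p1,p2,p3},{p2,p3,p4}}
C dims 6,15,20,15; δ0: rk 5, SNF 1^5; δ1: rk 10, SNF 1^10; δ2: rk 10, SNF 1^10
degree 0: 6−5−0 = 1 → Ȟ^0 ≅ Z
degree 1: 15−10−5 = 0 → Ȟ^1 ≅ 0
degree 2: 20−10−10 = 0 → Ȟ^2 ≅ 0
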